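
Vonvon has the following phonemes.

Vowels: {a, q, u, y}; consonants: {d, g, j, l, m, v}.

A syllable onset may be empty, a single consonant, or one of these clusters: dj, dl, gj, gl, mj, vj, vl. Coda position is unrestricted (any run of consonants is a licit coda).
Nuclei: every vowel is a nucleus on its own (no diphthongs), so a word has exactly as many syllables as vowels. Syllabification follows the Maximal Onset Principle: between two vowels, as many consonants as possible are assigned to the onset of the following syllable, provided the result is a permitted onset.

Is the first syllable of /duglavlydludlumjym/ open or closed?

The vowels are u, a, y, u, u, y — 6 nuclei, so 6 syllables.
V1 /u/ – V2 /a/: cluster /gl/ — /gl/ is itself a permitted onset, so the whole cluster goes right; preceding coda = ∅.
V2 /a/ – V3 /y/: /vl/ is a licit onset in full, so it all attaches to the next syllable.
V3 /y/ – V4 /u/: /dl/ is a licit onset in full, so it all attaches to the next syllable.
V4 /u/ – V5 /u/: cluster /dl/ — /dl/ is itself a permitted onset, so the whole cluster goes right; preceding coda = ∅.
V5 /u/ – V6 /y/: cluster /mj/ — /mj/ is itself a permitted onset, so the whole cluster goes right; preceding coda = ∅.
Syllabification: du.gla.vly.dlu.dlu.mjym.
Syllable 1 is /du/; it ends in its nucleus with no coda, so it is open.

open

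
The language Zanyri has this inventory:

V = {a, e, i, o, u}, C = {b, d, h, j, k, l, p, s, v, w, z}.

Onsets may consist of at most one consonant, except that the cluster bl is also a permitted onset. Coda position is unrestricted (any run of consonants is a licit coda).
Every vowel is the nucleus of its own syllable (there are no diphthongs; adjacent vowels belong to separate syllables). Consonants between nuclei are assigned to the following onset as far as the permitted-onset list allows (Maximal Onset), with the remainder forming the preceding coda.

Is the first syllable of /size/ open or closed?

open

Nuclei (vowels): i, e → 2 syllables.
V1 /i/ – V2 /e/: just /z/ — single C goes to the following onset.
So the parse is si.ze.
Syllable 1 is /si/; it ends in its nucleus with no coda, so it is open.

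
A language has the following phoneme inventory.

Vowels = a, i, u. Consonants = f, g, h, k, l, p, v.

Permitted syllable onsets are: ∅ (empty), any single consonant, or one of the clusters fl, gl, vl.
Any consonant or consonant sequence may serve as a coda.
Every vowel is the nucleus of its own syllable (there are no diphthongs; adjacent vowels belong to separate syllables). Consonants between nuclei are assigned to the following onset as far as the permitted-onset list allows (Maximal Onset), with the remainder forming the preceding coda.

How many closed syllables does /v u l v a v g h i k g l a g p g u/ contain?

The vowels are u, a, i, a, u — 5 nuclei, so 5 syllables.
V1 /u/ – V2 /a/: /lv/ — longest licit onset from the right is /v/, leaving /l/ as coda.
V2 /a/ – V3 /i/: /vgh/; trying suffixes from longest down, /h/ is the first permitted one, so coda /vg/ | onset /h/.
V3 /i/ – V4 /a/: cluster /kgl/ — the longest permitted-onset suffix is /gl/; onset = /gl/, preceding coda = /k/.
V4 /a/ – V5 /u/: /gpg/ — longest licit onset from the right is /g/, leaving /gp/ as coda.
Syllabification: vul.vavg.hik.glagp.gu.
Classifying each syllable: /vul/ (closed), /vavg/ (closed), /hik/ (closed), /glagp/ (closed), /gu/ (open).
Closed syllables: 4.

4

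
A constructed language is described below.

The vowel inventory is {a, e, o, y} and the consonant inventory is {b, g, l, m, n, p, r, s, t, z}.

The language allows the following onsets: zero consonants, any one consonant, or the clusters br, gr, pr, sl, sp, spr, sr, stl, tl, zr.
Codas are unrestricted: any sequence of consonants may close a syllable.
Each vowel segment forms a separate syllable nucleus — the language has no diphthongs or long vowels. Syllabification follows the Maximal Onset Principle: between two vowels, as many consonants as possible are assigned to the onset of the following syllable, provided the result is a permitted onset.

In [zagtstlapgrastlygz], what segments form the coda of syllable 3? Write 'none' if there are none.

The vowels are a, a, a, y — 4 nuclei, so 4 syllables.
Between /a/ (V1) and /a/ (V2): /gtstl/; trying suffixes from longest down, /stl/ is the first permitted one, so coda /gt/ | onset /stl/.
Between /a/ (V2) and /a/ (V3): cluster /pgr/ — the longest permitted-onset suffix is /gr/; onset = /gr/, preceding coda = /p/.
Between /a/ (V3) and /y/ (V4): cluster /stl/ — /stl/ is itself a permitted onset, so the whole cluster goes right; preceding coda = ∅.
Result: zagt.stlap.gra.stlygz.
Syllable 3 is /gra/: onset /gr/, nucleus /a/, coda ∅.

none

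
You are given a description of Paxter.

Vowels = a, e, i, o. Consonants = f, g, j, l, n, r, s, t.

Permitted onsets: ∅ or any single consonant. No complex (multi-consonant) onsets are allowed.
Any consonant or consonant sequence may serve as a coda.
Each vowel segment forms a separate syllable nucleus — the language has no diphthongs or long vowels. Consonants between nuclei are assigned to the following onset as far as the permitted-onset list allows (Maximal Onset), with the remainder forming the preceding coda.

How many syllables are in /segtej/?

2

Vowels present: e, e; each is a nucleus, giving 2 syllables.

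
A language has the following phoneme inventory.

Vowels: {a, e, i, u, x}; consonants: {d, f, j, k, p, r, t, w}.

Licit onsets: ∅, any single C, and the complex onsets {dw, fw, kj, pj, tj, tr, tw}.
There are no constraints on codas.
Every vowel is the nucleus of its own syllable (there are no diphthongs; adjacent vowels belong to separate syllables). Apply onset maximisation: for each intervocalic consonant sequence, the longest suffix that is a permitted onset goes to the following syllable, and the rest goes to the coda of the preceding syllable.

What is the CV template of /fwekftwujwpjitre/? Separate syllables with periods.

Vowels present: e, u, i, e; each is a nucleus, giving 4 syllables.
σ1/σ2 boundary: /kftw/ — longest licit onset from the right is /tw/, leaving /kf/ as coda.
σ2/σ3 boundary: /jwpj/ — longest licit onset from the right is /pj/, leaving /jw/ as coda.
σ3/σ4 boundary: /tr/ is a licit onset in full, so it all attaches to the next syllable.
Result: fwekf.twujw.pji.tre.
Mapping each syllable to C/V: /fwekf/ → CCVCC, /twujw/ → CCVCC, /pji/ → CCV, /tre/ → CCV.

CCVCC.CCVCC.CCV.CCV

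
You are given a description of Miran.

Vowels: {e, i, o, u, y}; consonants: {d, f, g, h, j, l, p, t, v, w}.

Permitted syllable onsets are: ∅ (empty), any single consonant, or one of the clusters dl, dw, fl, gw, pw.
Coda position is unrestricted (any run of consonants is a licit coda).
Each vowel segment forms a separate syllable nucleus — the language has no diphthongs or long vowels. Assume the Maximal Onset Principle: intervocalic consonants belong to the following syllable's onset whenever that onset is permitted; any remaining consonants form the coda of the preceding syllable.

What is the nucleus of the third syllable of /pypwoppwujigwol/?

u

Vowels present: y, o, u, i, o; each is a nucleus, giving 5 syllables.
The third nucleus (vowel 3 from the left) is /u/.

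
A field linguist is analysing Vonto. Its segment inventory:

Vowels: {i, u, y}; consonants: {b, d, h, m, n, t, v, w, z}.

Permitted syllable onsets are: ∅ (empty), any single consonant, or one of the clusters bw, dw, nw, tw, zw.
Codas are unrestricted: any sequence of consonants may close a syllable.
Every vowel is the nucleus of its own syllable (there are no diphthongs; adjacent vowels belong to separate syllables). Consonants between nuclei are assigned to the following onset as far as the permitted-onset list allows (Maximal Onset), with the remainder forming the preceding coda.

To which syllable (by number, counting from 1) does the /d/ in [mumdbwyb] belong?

1

Nuclei (vowels): u, y → 2 syllables.
σ1/σ2 boundary: /mdbw/ splits as /md/ + /bw/ (/bw/ is the longest suffix that is a licit onset).
Result: mumd.bwyb.
The /d/ is in the coda of syllable 1 (/mumd/).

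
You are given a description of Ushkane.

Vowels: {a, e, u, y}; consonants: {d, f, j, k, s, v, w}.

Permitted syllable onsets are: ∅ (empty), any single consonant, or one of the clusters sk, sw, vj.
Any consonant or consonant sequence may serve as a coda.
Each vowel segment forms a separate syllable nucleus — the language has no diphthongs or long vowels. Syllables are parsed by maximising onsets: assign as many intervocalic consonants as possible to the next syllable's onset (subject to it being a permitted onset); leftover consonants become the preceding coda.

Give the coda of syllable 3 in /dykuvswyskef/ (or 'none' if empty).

Nuclei (vowels): y, u, y, e → 4 syllables.
σ1/σ2 boundary: just /k/ — single C goes to the following onset.
σ2/σ3 boundary: cluster /vsw/ — the longest permitted-onset suffix is /sw/; onset = /sw/, preceding coda = /v/.
σ3/σ4 boundary: cluster /sk/ — /sk/ is itself a permitted onset, so the whole cluster goes right; preceding coda = ∅.
Syllabification: dy.kuv.swy.skef.
Syllable 3 is /swy/: onset /sw/, nucleus /y/, coda ∅.

none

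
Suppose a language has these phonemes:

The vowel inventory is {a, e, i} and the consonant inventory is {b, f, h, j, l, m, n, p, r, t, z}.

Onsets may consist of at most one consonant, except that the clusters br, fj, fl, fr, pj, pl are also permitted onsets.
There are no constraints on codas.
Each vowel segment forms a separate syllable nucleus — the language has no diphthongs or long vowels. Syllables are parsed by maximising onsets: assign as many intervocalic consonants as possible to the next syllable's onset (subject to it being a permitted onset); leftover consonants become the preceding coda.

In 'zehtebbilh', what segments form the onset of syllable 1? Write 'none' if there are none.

z

Vowels present: e, e, i; each is a nucleus, giving 3 syllables.
V1 /e/ – V2 /e/: /ht/ — longest licit onset from the right is /t/, leaving /h/ as coda.
V2 /e/ – V3 /i/: cluster /bb/ — the longest permitted-onset suffix is /b/; onset = /b/, preceding coda = /b/.
Syllabification: zeh.teb.bilh.
Syllable 1 is /zeh/: onset /z/, nucleus /e/, coda /h/.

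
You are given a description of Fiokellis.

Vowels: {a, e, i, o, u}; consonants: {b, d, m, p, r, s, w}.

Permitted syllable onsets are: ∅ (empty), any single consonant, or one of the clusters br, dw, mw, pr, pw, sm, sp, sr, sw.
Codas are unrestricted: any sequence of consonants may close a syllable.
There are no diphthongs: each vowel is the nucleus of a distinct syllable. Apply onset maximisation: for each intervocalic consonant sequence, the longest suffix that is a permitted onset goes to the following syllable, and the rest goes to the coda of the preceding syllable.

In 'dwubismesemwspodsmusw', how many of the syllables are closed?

Nuclei (vowels): u, i, e, e, o, u → 6 syllables.
Between /u/ (V1) and /i/ (V2): just /b/ — single C goes to the following onset.
Between /i/ (V2) and /e/ (V3): /sm/ is a licit onset in full, so it all attaches to the next syllable.
Between /e/ (V3) and /e/ (V4): /s/ is a single consonant, so it becomes the next onset.
Between /e/ (V4) and /o/ (V5): /mwsp/ splits as /mw/ + /sp/ (/sp/ is the longest suffix that is a licit onset).
Between /o/ (V5) and /u/ (V6): cluster /dsm/ — the longest permitted-onset suffix is /sm/; onset = /sm/, preceding coda = /d/.
Putting it together: dwu.bi.sme.semw.spod.smusw.
Classifying each syllable: /dwu/ (open), /bi/ (open), /sme/ (open), /semw/ (closed), /spod/ (closed), /smusw/ (closed).
Closed syllables: 3.

3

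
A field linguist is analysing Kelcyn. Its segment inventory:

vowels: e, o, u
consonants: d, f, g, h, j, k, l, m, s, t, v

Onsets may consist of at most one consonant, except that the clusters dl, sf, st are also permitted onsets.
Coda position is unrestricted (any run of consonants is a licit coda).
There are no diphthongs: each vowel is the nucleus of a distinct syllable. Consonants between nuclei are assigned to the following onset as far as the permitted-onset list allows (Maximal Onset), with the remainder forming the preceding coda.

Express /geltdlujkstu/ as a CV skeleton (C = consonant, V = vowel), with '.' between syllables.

Vowels present: e, u, u; each is a nucleus, giving 3 syllables.
σ1/σ2 boundary: /ltdl/ splits as /lt/ + /dl/ (/dl/ is the longest suffix that is a licit onset).
σ2/σ3 boundary: /jkst/ — longest licit onset from the right is /st/, leaving /jk/ as coda.
Putting it together: gelt.dlujk.stu.
Mapping each syllable to C/V: /gelt/ → CVCC, /dlujk/ → CCVCC, /stu/ → CCV.

CVCC.CCVCC.CCV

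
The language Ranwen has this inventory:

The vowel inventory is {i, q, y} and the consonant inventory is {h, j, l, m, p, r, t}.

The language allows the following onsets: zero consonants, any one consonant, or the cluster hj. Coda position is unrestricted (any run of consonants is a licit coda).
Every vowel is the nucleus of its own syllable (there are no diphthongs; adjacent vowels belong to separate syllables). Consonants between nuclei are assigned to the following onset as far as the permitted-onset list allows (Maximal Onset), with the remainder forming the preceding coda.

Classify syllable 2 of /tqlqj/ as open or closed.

Nuclei (vowels): q, q → 2 syllables.
Between /q/ (V1) and /q/ (V2): /l/ → onset of the next syllable (single consonants are always licit onsets).
So the parse is tq.lqj.
Syllable 2 is /lqj/ with coda /j/, so it is closed.

closed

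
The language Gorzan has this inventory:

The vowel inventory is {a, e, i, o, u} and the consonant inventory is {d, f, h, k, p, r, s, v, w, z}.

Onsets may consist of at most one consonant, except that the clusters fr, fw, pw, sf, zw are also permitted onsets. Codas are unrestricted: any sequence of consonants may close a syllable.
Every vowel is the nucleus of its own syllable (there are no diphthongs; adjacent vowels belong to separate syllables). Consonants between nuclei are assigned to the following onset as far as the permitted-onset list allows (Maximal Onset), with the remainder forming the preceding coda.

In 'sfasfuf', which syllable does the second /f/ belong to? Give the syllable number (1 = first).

The vowels are a, u — 2 nuclei, so 2 syllables.
/a…u/ gap (V1→V2): /sf/ is a licit onset in full, so it all attaches to the next syllable.
Syllabification: sfa.sfuf.
The second /f/ is in the onset of syllable 2 (/sfuf/).

2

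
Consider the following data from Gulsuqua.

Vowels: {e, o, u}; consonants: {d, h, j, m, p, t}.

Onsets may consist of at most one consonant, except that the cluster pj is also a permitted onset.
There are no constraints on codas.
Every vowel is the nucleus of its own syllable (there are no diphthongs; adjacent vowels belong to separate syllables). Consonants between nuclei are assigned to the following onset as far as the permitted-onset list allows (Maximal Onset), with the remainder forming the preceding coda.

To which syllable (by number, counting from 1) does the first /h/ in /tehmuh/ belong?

1

Vowels present: e, u; each is a nucleus, giving 2 syllables.
/e…u/ gap (V1→V2): /hm/ splits as /h/ + /m/ (/m/ is the longest suffix that is a licit onset).
So the parse is teh.muh.
The first /h/ is in the coda of syllable 1 (/teh/).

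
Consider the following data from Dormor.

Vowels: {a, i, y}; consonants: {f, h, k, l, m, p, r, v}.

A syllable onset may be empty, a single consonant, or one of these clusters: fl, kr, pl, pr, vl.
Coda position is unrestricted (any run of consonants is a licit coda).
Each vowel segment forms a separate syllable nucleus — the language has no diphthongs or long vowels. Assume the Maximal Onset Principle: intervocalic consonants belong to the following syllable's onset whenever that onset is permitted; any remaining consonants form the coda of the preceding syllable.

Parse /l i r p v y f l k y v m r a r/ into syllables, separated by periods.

Vowels present: i, y, y, a; each is a nucleus, giving 4 syllables.
σ1/σ2 boundary: /rpv/ — longest licit onset from the right is /v/, leaving /rp/ as coda.
σ2/σ3 boundary: /flk/ — longest licit onset from the right is /k/, leaving /fl/ as coda.
σ3/σ4 boundary: cluster /vmr/ — the longest permitted-onset suffix is /r/; onset = /r/, preceding coda = /vm/.

lirp.vyfl.kyvm.rar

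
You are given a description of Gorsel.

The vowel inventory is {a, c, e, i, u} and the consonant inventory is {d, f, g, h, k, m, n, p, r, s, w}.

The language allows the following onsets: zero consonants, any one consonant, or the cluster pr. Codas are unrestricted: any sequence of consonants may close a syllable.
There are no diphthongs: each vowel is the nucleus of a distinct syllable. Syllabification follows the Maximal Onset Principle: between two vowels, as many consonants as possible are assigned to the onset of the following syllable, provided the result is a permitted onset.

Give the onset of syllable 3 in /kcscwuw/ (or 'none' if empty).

The vowels are c, c, u — 3 nuclei, so 3 syllables.
Between /c/ (V1) and /c/ (V2): just /s/ — single C goes to the following onset.
Between /c/ (V2) and /u/ (V3): /w/ → onset of the next syllable (single consonants are always licit onsets).
Result: kc.sc.wuw.
Syllable 3 is /wuw/: onset /w/, nucleus /u/, coda /w/.

w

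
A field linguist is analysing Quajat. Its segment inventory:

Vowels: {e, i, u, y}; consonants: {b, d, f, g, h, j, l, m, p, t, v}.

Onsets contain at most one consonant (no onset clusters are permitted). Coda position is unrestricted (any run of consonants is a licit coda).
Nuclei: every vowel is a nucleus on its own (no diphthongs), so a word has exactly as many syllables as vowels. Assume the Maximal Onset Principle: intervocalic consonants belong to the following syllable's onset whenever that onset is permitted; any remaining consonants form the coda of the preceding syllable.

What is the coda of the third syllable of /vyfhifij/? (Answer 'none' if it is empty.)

The vowels are y, i, i — 3 nuclei, so 3 syllables.
Between /y/ (V1) and /i/ (V2): /fh/ — longest licit onset from the right is /h/, leaving /f/ as coda.
Between /i/ (V2) and /i/ (V3): just /f/ — single C goes to the following onset.
Syllabification: vyf.hi.fij.
Syllable 3 is /fij/: onset /f/, nucleus /i/, coda /j/.

j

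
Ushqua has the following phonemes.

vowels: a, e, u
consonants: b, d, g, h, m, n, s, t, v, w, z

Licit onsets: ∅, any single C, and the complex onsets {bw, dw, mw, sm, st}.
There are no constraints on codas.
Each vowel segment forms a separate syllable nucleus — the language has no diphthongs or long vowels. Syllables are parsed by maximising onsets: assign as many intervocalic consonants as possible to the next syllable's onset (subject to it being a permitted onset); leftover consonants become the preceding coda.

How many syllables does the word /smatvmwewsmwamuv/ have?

Vowels present: a, e, a, u; each is a nucleus, giving 4 syllables.

4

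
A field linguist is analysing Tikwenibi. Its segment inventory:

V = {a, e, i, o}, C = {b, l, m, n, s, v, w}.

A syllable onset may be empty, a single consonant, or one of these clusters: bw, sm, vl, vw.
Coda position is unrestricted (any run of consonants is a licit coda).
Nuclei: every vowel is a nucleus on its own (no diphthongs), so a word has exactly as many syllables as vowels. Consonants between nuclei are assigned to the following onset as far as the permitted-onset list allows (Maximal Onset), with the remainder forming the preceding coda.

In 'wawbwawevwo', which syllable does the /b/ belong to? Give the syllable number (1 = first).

2

Nuclei (vowels): a, a, e, o → 4 syllables.
V1 /a/ – V2 /a/: /wbw/ — longest licit onset from the right is /bw/, leaving /w/ as coda.
V2 /a/ – V3 /e/: /w/ → onset of the next syllable (single consonants are always licit onsets).
V3 /e/ – V4 /o/: /vw/ is a licit onset in full, so it all attaches to the next syllable.
Syllabification: waw.bwa.we.vwo.
The /b/ is in the onset of syllable 2 (/bwa/).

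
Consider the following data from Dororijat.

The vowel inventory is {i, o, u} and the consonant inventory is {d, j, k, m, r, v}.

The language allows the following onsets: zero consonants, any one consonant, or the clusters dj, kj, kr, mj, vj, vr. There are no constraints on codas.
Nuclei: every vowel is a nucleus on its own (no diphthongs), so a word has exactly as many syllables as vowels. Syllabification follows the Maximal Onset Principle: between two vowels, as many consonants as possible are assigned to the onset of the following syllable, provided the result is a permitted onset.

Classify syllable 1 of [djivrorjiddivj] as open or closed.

open

The vowels are i, o, i, i — 4 nuclei, so 4 syllables.
/i…o/ gap (V1→V2): /vr/ — entire cluster is a permitted onset → onset /vr/, coda ∅.
/o…i/ gap (V2→V3): /rj/; trying suffixes from longest down, /j/ is the first permitted one, so coda /r/ | onset /j/.
/i…i/ gap (V3→V4): cluster /dd/ — the longest permitted-onset suffix is /d/; onset = /d/, preceding coda = /d/.
So the parse is dji.vror.jid.divj.
Syllable 1 is /dji/; it ends in its nucleus with no coda, so it is open.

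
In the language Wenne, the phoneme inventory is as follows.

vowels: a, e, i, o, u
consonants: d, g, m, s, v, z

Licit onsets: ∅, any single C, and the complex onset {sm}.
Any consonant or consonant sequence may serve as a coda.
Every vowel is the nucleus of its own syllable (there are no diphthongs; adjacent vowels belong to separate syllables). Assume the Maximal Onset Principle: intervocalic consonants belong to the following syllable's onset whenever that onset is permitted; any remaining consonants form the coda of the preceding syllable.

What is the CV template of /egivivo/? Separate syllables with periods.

V.CV.CV.CV

Nuclei (vowels): e, i, i, o → 4 syllables.
V1 /e/ – V2 /i/: /g/ is a single consonant, so it becomes the next onset.
V2 /i/ – V3 /i/: /v/ → onset of the next syllable (single consonants are always licit onsets).
V3 /i/ – V4 /o/: /v/ → onset of the next syllable (single consonants are always licit onsets).
So the parse is e.gi.vi.vo.
Mapping each syllable to C/V: /e/ → V, /gi/ → CV, /vi/ → CV, /vo/ → CV.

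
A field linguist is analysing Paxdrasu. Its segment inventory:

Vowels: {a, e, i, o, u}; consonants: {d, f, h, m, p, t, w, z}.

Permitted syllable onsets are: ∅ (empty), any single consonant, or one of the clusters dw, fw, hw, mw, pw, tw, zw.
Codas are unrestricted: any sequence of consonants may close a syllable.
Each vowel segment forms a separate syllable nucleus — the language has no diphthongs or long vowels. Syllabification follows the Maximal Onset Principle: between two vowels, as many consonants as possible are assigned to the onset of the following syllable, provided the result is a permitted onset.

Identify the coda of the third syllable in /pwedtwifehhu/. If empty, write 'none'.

h

The vowels are e, i, e, u — 4 nuclei, so 4 syllables.
σ1/σ2 boundary: /dtw/ — longest licit onset from the right is /tw/, leaving /d/ as coda.
σ2/σ3 boundary: just /f/ — single C goes to the following onset.
σ3/σ4 boundary: cluster /hh/ — the longest permitted-onset suffix is /h/; onset = /h/, preceding coda = /h/.
Putting it together: pwed.twi.feh.hu.
Syllable 3 is /feh/: onset /f/, nucleus /e/, coda /h/.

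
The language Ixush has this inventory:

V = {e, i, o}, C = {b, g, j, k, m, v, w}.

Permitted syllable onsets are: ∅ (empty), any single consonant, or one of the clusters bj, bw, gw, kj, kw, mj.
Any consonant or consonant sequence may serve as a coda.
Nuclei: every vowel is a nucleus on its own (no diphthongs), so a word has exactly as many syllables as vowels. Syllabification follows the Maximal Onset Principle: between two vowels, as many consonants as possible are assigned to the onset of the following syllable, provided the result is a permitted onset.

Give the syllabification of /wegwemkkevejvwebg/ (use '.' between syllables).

Vowels present: e, e, e, e, e; each is a nucleus, giving 5 syllables.
/e…e/ gap (V1→V2): /gw/ — entire cluster is a permitted onset → onset /gw/, coda ∅.
/e…e/ gap (V2→V3): cluster /mkk/ — the longest permitted-onset suffix is /k/; onset = /k/, preceding coda = /mk/.
/e…e/ gap (V3→V4): just /v/ — single C goes to the following onset.
/e…e/ gap (V4→V5): /jvw/ splits as /jv/ + /w/ (/w/ is the longest suffix that is a licit onset).

we.gwemk.ke.vejv.webg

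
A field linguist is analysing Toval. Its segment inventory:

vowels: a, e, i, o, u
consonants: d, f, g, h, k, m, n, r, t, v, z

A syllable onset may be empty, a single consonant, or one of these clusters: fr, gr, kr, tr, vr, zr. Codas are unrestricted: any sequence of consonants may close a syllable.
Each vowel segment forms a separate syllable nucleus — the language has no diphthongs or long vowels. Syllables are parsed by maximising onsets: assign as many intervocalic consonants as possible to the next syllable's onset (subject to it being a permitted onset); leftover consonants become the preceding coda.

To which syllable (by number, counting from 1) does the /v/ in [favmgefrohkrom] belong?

Nuclei (vowels): a, e, o, o → 4 syllables.
V1 /a/ – V2 /e/: /vmg/ splits as /vm/ + /g/ (/g/ is the longest suffix that is a licit onset).
V2 /e/ – V3 /o/: /fr/ is a licit onset in full, so it all attaches to the next syllable.
V3 /o/ – V4 /o/: /hkr/ splits as /h/ + /kr/ (/kr/ is the longest suffix that is a licit onset).
Syllabification: favm.ge.froh.krom.
The /v/ is in the coda of syllable 1 (/favm/).

1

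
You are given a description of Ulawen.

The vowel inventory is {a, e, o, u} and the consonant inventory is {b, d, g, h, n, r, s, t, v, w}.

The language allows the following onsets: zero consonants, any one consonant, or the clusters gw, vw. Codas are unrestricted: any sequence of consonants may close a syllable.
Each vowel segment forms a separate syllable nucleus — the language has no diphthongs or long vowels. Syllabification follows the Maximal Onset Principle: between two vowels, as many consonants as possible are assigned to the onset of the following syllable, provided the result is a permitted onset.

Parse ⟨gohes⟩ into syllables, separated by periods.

go.hes

The vowels are o, e — 2 nuclei, so 2 syllables.
σ1/σ2 boundary: just /h/ — single C goes to the following onset.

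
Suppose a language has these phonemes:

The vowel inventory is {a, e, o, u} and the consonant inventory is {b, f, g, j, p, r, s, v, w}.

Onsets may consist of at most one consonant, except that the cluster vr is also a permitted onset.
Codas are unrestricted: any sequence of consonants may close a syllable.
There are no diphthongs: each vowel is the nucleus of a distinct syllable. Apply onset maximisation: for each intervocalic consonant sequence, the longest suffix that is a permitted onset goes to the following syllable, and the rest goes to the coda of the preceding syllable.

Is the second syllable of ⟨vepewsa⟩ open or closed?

closed

Nuclei (vowels): e, e, a → 3 syllables.
σ1/σ2 boundary: /p/ is a single consonant, so it becomes the next onset.
σ2/σ3 boundary: /ws/; trying suffixes from longest down, /s/ is the first permitted one, so coda /w/ | onset /s/.
Putting it together: ve.pew.sa.
Syllable 2 is /pew/ with coda /w/, so it is closed.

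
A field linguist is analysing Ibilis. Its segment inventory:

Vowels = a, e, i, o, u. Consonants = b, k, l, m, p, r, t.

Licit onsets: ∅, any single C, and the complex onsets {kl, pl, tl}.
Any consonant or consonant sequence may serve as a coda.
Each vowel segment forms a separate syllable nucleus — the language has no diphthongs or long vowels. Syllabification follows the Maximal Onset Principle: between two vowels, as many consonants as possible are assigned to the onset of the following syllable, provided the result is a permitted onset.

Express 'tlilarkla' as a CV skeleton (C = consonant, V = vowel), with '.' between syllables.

Nuclei (vowels): i, a, a → 3 syllables.
σ1/σ2 boundary: /l/ is a single consonant, so it becomes the next onset.
σ2/σ3 boundary: /rkl/ splits as /r/ + /kl/ (/kl/ is the longest suffix that is a licit onset).
So the parse is tli.lar.kla.
Mapping each syllable to C/V: /tli/ → CCV, /lar/ → CVC, /kla/ → CCV.

CCV.CVC.CCV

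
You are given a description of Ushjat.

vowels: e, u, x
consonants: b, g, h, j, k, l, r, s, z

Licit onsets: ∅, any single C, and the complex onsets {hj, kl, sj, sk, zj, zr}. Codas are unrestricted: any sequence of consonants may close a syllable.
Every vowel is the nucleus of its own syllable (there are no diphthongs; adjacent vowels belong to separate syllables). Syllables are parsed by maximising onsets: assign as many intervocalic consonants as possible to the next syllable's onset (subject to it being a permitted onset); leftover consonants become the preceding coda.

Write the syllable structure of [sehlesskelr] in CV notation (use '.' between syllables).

CVC.CVC.CCVCC

Nuclei (vowels): e, e, e → 3 syllables.
V1 /e/ – V2 /e/: /hl/; trying suffixes from longest down, /l/ is the first permitted one, so coda /h/ | onset /l/.
V2 /e/ – V3 /e/: /ssk/; trying suffixes from longest down, /sk/ is the first permitted one, so coda /s/ | onset /sk/.
So the parse is seh.les.skelr.
Mapping each syllable to C/V: /seh/ → CVC, /les/ → CVC, /skelr/ → CCVCC.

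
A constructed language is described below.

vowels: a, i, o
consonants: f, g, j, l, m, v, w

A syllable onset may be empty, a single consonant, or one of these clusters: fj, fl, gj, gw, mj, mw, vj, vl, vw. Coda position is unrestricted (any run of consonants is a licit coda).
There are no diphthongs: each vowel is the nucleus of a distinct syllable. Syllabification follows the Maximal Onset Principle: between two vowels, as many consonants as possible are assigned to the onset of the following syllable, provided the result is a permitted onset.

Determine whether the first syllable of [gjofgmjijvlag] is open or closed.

closed

Nuclei (vowels): o, i, a → 3 syllables.
/o…i/ gap (V1→V2): /fgmj/; trying suffixes from longest down, /mj/ is the first permitted one, so coda /fg/ | onset /mj/.
/i…a/ gap (V2→V3): /jvl/ splits as /j/ + /vl/ (/vl/ is the longest suffix that is a licit onset).
Syllabification: gjofg.mjij.vlag.
Syllable 1 is /gjofg/ with coda /fg/, so it is closed.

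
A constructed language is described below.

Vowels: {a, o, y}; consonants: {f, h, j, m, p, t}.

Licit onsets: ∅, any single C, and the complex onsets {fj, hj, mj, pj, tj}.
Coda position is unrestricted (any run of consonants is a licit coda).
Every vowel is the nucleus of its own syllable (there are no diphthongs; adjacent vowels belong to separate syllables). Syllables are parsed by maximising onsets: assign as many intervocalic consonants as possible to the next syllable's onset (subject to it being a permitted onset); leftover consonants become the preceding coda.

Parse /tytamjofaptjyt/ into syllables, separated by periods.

ty.ta.mjo.fap.tjyt

The vowels are y, a, o, a, y — 5 nuclei, so 5 syllables.
V1 /y/ – V2 /a/: just /t/ — single C goes to the following onset.
V2 /a/ – V3 /o/: /mj/ is a licit onset in full, so it all attaches to the next syllable.
V3 /o/ – V4 /a/: /f/ → onset of the next syllable (single consonants are always licit onsets).
V4 /a/ – V5 /y/: /ptj/ splits as /p/ + /tj/ (/tj/ is the longest suffix that is a licit onset).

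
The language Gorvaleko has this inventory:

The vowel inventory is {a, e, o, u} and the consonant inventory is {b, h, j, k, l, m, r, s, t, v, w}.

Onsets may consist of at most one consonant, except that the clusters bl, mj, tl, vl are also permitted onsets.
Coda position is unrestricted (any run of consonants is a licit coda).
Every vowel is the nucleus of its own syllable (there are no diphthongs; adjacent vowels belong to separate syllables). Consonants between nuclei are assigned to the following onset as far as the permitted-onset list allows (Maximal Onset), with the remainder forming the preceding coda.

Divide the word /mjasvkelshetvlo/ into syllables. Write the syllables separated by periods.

mjasv.kels.het.vlo

Nuclei (vowels): a, e, e, o → 4 syllables.
σ1/σ2 boundary: /svk/ — longest licit onset from the right is /k/, leaving /sv/ as coda.
σ2/σ3 boundary: cluster /lsh/ — the longest permitted-onset suffix is /h/; onset = /h/, preceding coda = /ls/.
σ3/σ4 boundary: /tvl/ — longest licit onset from the right is /vl/, leaving /t/ as coda.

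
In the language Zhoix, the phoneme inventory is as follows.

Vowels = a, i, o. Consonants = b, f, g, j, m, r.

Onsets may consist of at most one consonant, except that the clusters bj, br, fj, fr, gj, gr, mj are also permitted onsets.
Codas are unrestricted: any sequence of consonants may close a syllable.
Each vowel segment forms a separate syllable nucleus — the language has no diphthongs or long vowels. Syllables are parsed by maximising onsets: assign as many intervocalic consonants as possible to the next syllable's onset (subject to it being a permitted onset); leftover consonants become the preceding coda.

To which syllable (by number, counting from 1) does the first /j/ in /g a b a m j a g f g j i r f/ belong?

3

The vowels are a, a, a, i — 4 nuclei, so 4 syllables.
/a…a/ gap (V1→V2): just /b/ — single C goes to the following onset.
/a…a/ gap (V2→V3): /mj/ — entire cluster is a permitted onset → onset /mj/, coda ∅.
/a…i/ gap (V3→V4): /gfgj/ — longest licit onset from the right is /gj/, leaving /gf/ as coda.
So the parse is ga.ba.mjagf.gjirf.
The first /j/ is in the onset of syllable 3 (/mjagf/).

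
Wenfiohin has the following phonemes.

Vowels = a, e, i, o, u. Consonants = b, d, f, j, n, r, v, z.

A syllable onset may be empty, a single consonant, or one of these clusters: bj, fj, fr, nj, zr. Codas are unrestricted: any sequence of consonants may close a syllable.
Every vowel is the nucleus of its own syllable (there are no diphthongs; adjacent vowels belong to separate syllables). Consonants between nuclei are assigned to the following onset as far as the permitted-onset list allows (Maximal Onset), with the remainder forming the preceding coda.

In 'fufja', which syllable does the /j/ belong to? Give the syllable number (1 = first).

Vowels present: u, a; each is a nucleus, giving 2 syllables.
Between /u/ (V1) and /a/ (V2): cluster /fj/ — /fj/ is itself a permitted onset, so the whole cluster goes right; preceding coda = ∅.
Putting it together: fu.fja.
The /j/ is in the onset of syllable 2 (/fja/).

2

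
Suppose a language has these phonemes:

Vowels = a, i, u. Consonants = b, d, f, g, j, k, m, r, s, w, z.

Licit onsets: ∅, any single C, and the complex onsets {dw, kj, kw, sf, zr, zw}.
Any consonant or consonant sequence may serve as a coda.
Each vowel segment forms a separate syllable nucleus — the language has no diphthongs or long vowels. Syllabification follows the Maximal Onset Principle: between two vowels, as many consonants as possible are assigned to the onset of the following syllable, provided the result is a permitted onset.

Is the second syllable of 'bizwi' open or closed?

open

Nuclei (vowels): i, i → 2 syllables.
σ1/σ2 boundary: /zw/ is a licit onset in full, so it all attaches to the next syllable.
Result: bi.zwi.
Syllable 2 is /zwi/; it ends in its nucleus with no coda, so it is open.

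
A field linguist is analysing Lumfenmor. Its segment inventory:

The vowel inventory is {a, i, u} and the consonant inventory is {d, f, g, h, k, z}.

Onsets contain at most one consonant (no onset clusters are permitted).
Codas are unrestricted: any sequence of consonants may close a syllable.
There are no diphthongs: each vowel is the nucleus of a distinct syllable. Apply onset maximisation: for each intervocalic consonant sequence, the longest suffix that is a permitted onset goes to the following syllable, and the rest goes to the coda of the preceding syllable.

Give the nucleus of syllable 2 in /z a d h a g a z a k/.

a

Vowels present: a, a, a, a; each is a nucleus, giving 4 syllables.
The second nucleus (vowel 2 from the left) is /a/.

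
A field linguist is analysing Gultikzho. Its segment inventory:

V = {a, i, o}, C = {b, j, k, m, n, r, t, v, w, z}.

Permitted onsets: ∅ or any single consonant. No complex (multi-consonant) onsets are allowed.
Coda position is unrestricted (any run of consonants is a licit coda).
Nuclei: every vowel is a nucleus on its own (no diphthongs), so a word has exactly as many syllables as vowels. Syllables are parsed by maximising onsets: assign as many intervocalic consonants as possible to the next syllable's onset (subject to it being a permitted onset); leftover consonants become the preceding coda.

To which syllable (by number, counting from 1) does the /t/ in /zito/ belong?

2

Vowels present: i, o; each is a nucleus, giving 2 syllables.
/i…o/ gap (V1→V2): /t/ is a single consonant, so it becomes the next onset.
Putting it together: zi.to.
The /t/ is in the onset of syllable 2 (/to/).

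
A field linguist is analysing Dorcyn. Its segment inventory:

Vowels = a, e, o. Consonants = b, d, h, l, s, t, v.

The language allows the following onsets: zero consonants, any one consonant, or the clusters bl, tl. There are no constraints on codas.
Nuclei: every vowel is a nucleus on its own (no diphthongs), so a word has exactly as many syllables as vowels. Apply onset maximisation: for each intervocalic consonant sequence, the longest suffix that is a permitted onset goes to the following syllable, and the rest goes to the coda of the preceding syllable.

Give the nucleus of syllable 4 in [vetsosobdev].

Nuclei (vowels): e, o, o, e → 4 syllables.
The fourth nucleus (vowel 4 from the left) is /e/.

e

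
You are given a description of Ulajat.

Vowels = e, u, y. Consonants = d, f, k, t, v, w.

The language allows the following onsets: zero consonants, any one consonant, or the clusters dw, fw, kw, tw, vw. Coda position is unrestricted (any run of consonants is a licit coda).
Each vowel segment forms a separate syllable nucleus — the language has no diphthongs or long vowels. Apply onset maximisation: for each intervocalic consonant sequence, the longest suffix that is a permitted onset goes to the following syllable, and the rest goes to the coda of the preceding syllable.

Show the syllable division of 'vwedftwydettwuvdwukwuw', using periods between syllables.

Vowels present: e, y, e, u, u, u; each is a nucleus, giving 6 syllables.
σ1/σ2 boundary: /dftw/ — longest licit onset from the right is /tw/, leaving /df/ as coda.
σ2/σ3 boundary: /d/ → onset of the next syllable (single consonants are always licit onsets).
σ3/σ4 boundary: cluster /ttw/ — the longest permitted-onset suffix is /tw/; onset = /tw/, preceding coda = /t/.
σ4/σ5 boundary: /vdw/; trying suffixes from longest down, /dw/ is the first permitted one, so coda /v/ | onset /dw/.
σ5/σ6 boundary: /kw/ is a licit onset in full, so it all attaches to the next syllable.

vwedf.twy.det.twuv.dwu.kwuw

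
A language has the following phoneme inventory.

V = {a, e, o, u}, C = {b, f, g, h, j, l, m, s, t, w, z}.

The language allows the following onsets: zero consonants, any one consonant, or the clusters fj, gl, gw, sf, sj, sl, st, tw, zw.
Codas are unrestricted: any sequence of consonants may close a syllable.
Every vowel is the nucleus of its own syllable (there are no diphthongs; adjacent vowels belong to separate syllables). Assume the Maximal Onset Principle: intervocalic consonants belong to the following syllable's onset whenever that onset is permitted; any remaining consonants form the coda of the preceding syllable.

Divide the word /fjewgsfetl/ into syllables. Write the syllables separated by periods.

fjewg.sfetl

Vowels present: e, e; each is a nucleus, giving 2 syllables.
V1 /e/ – V2 /e/: /wgsf/ splits as /wg/ + /sf/ (/sf/ is the longest suffix that is a licit onset).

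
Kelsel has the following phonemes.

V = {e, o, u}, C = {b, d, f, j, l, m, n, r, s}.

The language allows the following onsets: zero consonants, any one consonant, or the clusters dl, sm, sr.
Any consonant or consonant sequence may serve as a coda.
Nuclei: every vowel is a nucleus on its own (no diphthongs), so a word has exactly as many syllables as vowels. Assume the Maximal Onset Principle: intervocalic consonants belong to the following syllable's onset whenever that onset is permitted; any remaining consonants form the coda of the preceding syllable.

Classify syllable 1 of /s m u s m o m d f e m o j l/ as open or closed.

The vowels are u, o, e, o — 4 nuclei, so 4 syllables.
V1 /u/ – V2 /o/: cluster /sm/ — /sm/ is itself a permitted onset, so the whole cluster goes right; preceding coda = ∅.
V2 /o/ – V3 /e/: cluster /mdf/ — the longest permitted-onset suffix is /f/; onset = /f/, preceding coda = /md/.
V3 /e/ – V4 /o/: /m/ is a single consonant, so it becomes the next onset.
So the parse is smu.smomd.fe.mojl.
Syllable 1 is /smu/; it ends in its nucleus with no coda, so it is open.

open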